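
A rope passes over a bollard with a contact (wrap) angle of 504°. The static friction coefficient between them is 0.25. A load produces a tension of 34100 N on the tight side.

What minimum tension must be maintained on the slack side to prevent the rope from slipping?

Capstan equation at impending slip: T_tight/T_slack = e^{μβ}.
β = 504° = 8.796 rad; e^{μβ} = e^{0.25×8.796} = 9.017.
T_slack = T_tight / e^{μβ} = 34100 / 9.017 = 3780 N.

T_min ≈ 3780 N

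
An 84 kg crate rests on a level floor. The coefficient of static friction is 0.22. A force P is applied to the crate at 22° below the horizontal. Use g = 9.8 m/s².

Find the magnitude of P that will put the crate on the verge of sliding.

P ≈ 214 N

N = m g + P sin α (the push presses the crate into the level floor).
At impending slip, P cos α = μ_s N = μ_s (m g + P sin α).
Solving: P (cos α − μ_s sin α) = μ_s m g → P = 0.22×823/(cos 22° − 0.22 sin 22°) = 181/0.8448 = 214 N.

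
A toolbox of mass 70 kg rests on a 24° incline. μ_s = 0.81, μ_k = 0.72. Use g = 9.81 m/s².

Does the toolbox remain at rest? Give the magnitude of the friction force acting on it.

f ≈ 279 N

N = m g cos θ = 627 N.
Down-slope weight component: m g sin θ = 279 N.
μ_s N = 508 N.
279 ≤ 508 N, so it stays put; friction = 279 N.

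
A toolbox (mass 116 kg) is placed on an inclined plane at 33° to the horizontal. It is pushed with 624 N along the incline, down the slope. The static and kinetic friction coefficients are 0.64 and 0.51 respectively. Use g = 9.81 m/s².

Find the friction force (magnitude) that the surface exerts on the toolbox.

Normal force: N = m g cos θ = 116 × 9.81 × cos 33° = 954.4 N.
Parallel to the incline, ΣF = 0 gives f = m g sin θ + P = 619.8 + 624 = 1244 N (up-slope positive).
Maximum static friction available: μ_s N = 0.64 × 954.4 = 610.8 N.
Since |1244| > 610.8 N, static friction cannot hold it; the toolbox slides down the incline and kinetic friction applies: f = μ_k N = 0.51 × 954.4 = 487 N.

f ≈ 487 N (up the incline)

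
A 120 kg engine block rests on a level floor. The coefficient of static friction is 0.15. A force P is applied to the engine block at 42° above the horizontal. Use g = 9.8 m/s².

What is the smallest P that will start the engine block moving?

N = m g − P sin α (the pull lifts the engine block).
At impending slip, P cos α = μ_s N = μ_s (m g − P sin α).
Solving: P (cos α + μ_s sin α) = μ_s m g → P = 0.15×1180/(cos 42° + 0.15 sin 42°) = 176/0.8435 = 209 N.

P ≈ 209 N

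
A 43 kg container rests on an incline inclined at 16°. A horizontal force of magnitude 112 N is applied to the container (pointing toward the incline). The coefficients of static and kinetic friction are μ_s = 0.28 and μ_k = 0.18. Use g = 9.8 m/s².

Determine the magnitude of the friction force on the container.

Resolve perpendicular to the incline: N = m g cos θ + P sin θ = 43×9.8×cos 16° + 112×sin 16° = 435.9 N.
Along the incline, the net driving force (taking up-slope positive) is P cos θ − m g sin θ = 107.7 − 116.2 = -8.492 N, so equilibrium requires friction f = 8.492 N (up-slope).
The limit of static friction is μ_s N = 122.1 N.
Since 8.492 N is within the 122.1 N limit, the container stays put and friction is exactly 8.49 N.

f ≈ 8.49 N (up the incline)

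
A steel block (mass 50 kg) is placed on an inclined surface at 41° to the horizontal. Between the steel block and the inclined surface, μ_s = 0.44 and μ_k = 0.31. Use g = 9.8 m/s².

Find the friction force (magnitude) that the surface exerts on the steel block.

f ≈ 115 N (up the incline)

The normal reaction is N = m g cos θ = 369.8 N.
Along the slope the weight component is m g sin θ = 321.5 N; friction must supply exactly this, acting up-slope.
The static-friction ceiling is μ_s N = 0.44 × 369.8 = 162.7 N.
|321.5| exceeds 162.7 N, so the steel block slips down-slope; friction is kinetic, f = μ_k N = 0.31×369.8 = 115 N.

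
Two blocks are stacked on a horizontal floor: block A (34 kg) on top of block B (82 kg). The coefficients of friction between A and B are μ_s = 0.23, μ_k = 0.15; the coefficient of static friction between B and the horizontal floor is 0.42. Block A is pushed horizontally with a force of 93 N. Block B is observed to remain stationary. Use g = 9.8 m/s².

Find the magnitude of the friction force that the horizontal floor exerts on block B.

f ≈ 50 N

Between the blocks, N₁ = m_A g = 333.2 N.
So the A–B interface can sustain at most μ_s N₁ = 76.64 N of static friction.
P = 93 N exceeds that limit, so A slips over B and the interface friction becomes kinetic: f₁ = μ_k N₁ = 0.15×333.2 = 50 N.
B experiences an equal 50 N forward from A (third law). B is in equilibrium, so the floor supplies f₂ = 50 N of static friction (limit μ_s(m_A+m_B)g = 477.5 N, not exceeded).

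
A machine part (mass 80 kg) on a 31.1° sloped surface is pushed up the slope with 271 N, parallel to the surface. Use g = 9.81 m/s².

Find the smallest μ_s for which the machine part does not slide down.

μ_s,min ≈ 0.2

N = m g cos θ = 672 N.
Friction must make up the shortfall along the incline: f = m g sin θ − P = 405.4 − 271 = 134.4 N.
At the threshold f = μ_s N, so μ_s,min = 134.4/672 = 0.2.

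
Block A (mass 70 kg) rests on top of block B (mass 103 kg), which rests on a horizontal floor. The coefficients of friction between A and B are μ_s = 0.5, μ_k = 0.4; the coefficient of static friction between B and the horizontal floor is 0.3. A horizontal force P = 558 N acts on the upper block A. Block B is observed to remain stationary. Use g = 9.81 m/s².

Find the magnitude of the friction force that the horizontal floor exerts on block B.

f ≈ 275 N

Between the blocks, N₁ = m_A g = 686.7 N.
Maximum static friction on A from B: μ_s N₁ = 0.5×686.7 = 343.4 N.
P = 558 N exceeds that limit, so A slips over B and the interface friction becomes kinetic: f₁ = μ_k N₁ = 0.4×686.7 = 275 N.
B experiences an equal 275 N forward from A (third law). B is in equilibrium, so the floor supplies f₂ = 275 N of static friction (limit μ_s(m_A+m_B)g = 509.1 N, not exceeded).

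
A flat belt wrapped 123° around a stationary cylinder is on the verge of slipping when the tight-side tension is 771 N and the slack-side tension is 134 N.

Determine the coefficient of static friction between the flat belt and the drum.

μ ≈ 0.815

T₂/T₁ = e^{μβ} → μ = ln(T₂/T₁)/β.
β = 123° = 2.147 rad.
μ = ln(771/134)/2.147 = ln(5.754)/2.147 = 0.815.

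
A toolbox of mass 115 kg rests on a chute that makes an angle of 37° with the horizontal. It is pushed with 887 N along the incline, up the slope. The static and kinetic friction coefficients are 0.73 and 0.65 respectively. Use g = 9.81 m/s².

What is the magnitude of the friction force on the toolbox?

Normal force: N = m g cos θ = 115 × 9.81 × cos 37° = 901 N.
For equilibrium along the incline the friction force must supply f = m g sin θ − P = 678.9 − 887 = -208.1 N (positive meaning up-slope).
Maximum static friction available: μ_s N = 0.73 × 901 = 657.7 N.
Since |-208.1| ≤ 657.7 N, no slip — friction simply equals what equilibrium demands.

f ≈ 208 N (down the incline)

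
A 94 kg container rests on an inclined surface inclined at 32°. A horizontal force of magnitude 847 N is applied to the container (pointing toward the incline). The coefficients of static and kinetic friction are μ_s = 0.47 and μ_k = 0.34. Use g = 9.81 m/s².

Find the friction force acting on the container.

f ≈ 230 N (down the incline)

Normal direction: N = m g cos θ + P sin θ = 1231 N.
Along the incline, the net driving force (taking up-slope positive) is P cos θ − m g sin θ = 718.3 − 488.7 = 229.6 N, so equilibrium requires friction f = -229.6 N (down-slope).
The limit of static friction is μ_s N = 578.5 N.
Since 229.6 N is within the 578.5 N limit, the container stays put and friction is exactly 230 N.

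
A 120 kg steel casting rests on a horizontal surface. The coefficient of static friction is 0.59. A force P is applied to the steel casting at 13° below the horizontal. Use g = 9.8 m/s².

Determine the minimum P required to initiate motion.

P ≈ 824 N

N = m g + P sin α (the push presses the steel casting into the horizontal surface).
At impending slip, P cos α = μ_s N = μ_s (m g + P sin α).
Solving: P (cos α − μ_s sin α) = μ_s m g → P = 0.59×1180/(cos 13° − 0.59 sin 13°) = 694/0.8416 = 824 N.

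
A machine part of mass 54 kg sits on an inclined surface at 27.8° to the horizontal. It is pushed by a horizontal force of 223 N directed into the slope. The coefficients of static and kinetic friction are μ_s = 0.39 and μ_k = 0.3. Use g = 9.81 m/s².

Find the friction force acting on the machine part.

f ≈ 49.8 N (up the incline)

The horizontal push has a component P sin θ into the surface, so N = m g cos θ + P sin θ = 468.6 + 104 = 572.6 N.
Parallel to the incline: P cos θ − m g sin θ = 197.3 − 247.1 = -49.8 N; the friction needed to balance this is 49.8 N acting up the slope.
The limit of static friction is μ_s N = 223.3 N.
Since 49.8 N is within the 223.3 N limit, the machine part stays put and friction is exactly 49.8 N.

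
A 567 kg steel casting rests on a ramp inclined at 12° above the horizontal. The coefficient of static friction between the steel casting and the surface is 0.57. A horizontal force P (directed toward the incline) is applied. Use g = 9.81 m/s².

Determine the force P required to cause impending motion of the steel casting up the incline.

At impending motion up the slope, friction acts down-slope at its limit: f = μ_s N.
Perpendicular to the incline: N = m g cos θ + P sin θ.
Along the incline: P cos θ = m g sin θ + μ_s N = m g sin θ + μ_s (m g cos θ + P sin θ).
Solving, P (cos θ − μ_s sin θ) = m g (sin θ + μ_s cos θ), so P = 567×9.81×(sin 12° + 0.57 cos 12°)/(cos 12° − 0.57 sin 12°) = 5560×0.7655/0.8596 = 4950 N.

P ≈ 4950 N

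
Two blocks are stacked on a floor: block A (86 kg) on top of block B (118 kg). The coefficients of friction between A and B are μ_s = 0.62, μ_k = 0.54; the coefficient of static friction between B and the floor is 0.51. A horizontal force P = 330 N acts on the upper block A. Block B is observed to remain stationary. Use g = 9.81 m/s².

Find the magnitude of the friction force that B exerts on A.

Between the blocks, N₁ = m_A g = 843.7 N.
So the A–B interface can sustain at most μ_s N₁ = 523.1 N of static friction.
Since P = 330 N ≤ 523.1 N, A does not slip on B; friction on A equals P = 330 N.
By Newton's third law B feels 330 N forward from A. With B stationary, the floor's static friction on B balances it: f₂ = 330 N (well within μ_s(m_A+m_B)g = 1021 N).

f ≈ 330 N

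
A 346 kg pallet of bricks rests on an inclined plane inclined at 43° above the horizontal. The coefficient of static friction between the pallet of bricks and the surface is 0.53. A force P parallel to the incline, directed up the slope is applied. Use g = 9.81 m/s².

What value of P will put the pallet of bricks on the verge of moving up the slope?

At impending motion up the slope, friction acts down-slope at its limit: f = μ_s N.
P is parallel to the surface, so N = m g cos θ = 2480 N.
Along the incline: P = m g sin θ + μ_s N = 2310 + 0.53×2480 = 3630 N.

P ≈ 3630 N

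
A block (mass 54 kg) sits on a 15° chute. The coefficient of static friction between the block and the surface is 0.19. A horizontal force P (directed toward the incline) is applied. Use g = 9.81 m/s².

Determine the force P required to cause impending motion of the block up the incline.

At impending motion up the slope, friction acts down-slope at its limit: f = μ_s N.
Perpendicular to the incline: N = m g cos θ + P sin θ.
Along the incline: P cos θ = m g sin θ + μ_s N = m g sin θ + μ_s (m g cos θ + P sin θ).
Solving, P (cos θ − μ_s sin θ) = m g (sin θ + μ_s cos θ), so P = 54×9.81×(sin 15° + 0.19 cos 15°)/(cos 15° − 0.19 sin 15°) = 530×0.4423/0.9168 = 256 N.

P ≈ 256 N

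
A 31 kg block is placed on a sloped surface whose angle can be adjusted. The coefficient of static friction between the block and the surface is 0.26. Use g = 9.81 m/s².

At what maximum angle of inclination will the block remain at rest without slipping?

θ_max ≈ 14.6°

At the slip threshold, m g sin θ = μ_s · m g cos θ, so tan θ = μ_s.
θ_max = arctan(0.26) = 14.6°.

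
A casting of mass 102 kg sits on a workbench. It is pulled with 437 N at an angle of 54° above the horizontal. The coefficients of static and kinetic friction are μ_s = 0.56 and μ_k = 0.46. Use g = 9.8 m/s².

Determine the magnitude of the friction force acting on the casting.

The vertical component of P reduces the normal force: N = m g − P sin α = 999.6 − 353.5 = 646.1 N.
The horizontal driving force is P cos α = 256.9 N, so equilibrium needs friction f = 256.9 N.
The static-friction limit is μ_s N = 361.8 N.
Since 256.9 N does not exceed the limit, the casting stays at rest and f = 257 N.

f ≈ 257 N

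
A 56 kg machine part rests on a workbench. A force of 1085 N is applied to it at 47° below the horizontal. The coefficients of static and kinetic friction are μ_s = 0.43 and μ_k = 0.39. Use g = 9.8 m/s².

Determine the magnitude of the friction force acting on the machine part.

N = m g + P sin α = 548.8 + 1085×sin 47° = 1342 N.
For equilibrium, f = P cos α = 1085×cos 47° = 740 N.
μ_s N = 0.43 × 1342 = 577.2 N.
The required friction exceeds μ_s N, so the machine part moves and f = μ_k N = 524 N.

f ≈ 524 N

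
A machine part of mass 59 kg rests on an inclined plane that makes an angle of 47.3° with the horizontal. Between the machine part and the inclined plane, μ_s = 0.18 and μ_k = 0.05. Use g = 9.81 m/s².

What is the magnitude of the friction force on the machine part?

Perpendicular to the surface, N = m g cos θ = 59·9.81·cos 47.3° = 392.5 N.
For equilibrium along the incline, friction must balance the weight component: f = m g sin θ = 425.4 N up the slope.
The static-friction ceiling is μ_s N = 0.18 × 392.5 = 70.65 N.
Since |425.4| > 70.65 N, static friction cannot hold it; the machine part slides down the incline and kinetic friction applies: f = μ_k N = 0.05 × 392.5 = 19.6 N.

f ≈ 19.6 N (up the incline)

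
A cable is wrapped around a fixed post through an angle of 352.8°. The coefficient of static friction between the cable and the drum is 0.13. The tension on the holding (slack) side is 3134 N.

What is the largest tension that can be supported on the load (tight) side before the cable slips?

At impending slip the capstan equation gives T₂/T₁ = e^{μβ} with β in radians.
β = 352.8° × π/180 = 6.158 rad.
e^{μβ} = e^{0.13×6.158} = 2.227.
T₂ = T₁ · e^{μβ} = 3134 × 2.227 = 6980 N.

T_max ≈ 6980 N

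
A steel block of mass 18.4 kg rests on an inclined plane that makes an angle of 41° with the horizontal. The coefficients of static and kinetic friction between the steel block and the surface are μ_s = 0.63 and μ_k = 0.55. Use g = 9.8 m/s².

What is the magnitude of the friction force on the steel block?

The normal reaction is N = m g cos θ = 136.1 N.
For equilibrium along the incline, friction must balance the weight component: f = m g sin θ = 118.3 N up the slope.
Maximum static friction available: μ_s N = 0.63 × 136.1 = 85.74 N.
|118.3| exceeds 85.74 N, so the steel block slips down-slope; friction is kinetic, f = μ_k N = 0.55×136.1 = 74.8 N.

f ≈ 74.8 N (up the incline)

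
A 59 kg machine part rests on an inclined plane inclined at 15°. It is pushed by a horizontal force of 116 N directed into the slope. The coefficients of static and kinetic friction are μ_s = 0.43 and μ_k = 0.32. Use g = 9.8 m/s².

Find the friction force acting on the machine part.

f ≈ 37.6 N (up the incline)

Normal direction: N = m g cos θ + P sin θ = 588.5 N.
Parallel to the incline: P cos θ − m g sin θ = 112 − 149.6 = -37.6 N; the friction needed to balance this is 37.6 N acting up the slope.
The limit of static friction is μ_s N = 253.1 N.
Since 37.6 N is within the 253.1 N limit, the machine part stays put and friction is exactly 37.6 N.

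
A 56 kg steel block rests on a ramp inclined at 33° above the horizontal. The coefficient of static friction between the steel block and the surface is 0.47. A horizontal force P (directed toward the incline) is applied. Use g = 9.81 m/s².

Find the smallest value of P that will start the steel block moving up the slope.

At impending motion up the slope, friction acts down-slope at its limit: f = μ_s N.
Perpendicular to the incline: N = m g cos θ + P sin θ.
Along the incline: P cos θ = m g sin θ + μ_s N = m g sin θ + μ_s (m g cos θ + P sin θ).
Solving, P (cos θ − μ_s sin θ) = m g (sin θ + μ_s cos θ), so P = 56×9.81×(sin 33° + 0.47 cos 33°)/(cos 33° − 0.47 sin 33°) = 549×0.9388/0.5827 = 885 N.

P ≈ 885 N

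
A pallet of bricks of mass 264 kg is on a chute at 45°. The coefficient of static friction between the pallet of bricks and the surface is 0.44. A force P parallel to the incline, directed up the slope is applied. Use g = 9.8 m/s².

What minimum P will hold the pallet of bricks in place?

P_min ≈ 1020 N

The pallet of bricks tends to slide down (tan θ > μ_s), so at the point of impending slip friction acts up-slope at its limit: f = μ_s N.
P is parallel to the surface, so N = m g cos θ = 1830 N.
Along the incline: P + μ_s N = m g sin θ, so P = 1830 − 0.44×1830 = 1020 N.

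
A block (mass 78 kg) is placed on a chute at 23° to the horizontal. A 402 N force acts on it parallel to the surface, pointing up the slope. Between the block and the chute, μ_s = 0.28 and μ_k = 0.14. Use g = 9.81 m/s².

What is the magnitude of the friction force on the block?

f ≈ 103 N (down the incline)

The normal reaction is N = m g cos θ = 704.4 N.
Parallel to the incline, ΣF = 0 gives f = m g sin θ − P = 299 − 402 = -103 N (up-slope positive).
Maximum static friction available: μ_s N = 0.28 × 704.4 = 197.2 N.
Since |-103| ≤ 197.2 N, static friction is sufficient; f equals the required value, not μ_s N.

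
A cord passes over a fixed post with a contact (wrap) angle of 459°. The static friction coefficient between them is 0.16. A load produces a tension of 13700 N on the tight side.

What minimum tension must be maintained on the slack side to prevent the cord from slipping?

Capstan equation at impending slip: T_tight/T_slack = e^{μβ}.
β = 459° = 8.011 rad; e^{μβ} = e^{0.16×8.011} = 3.603.
T_slack = T_tight / e^{μβ} = 13700 / 3.603 = 3800 N.

T_min ≈ 3800 N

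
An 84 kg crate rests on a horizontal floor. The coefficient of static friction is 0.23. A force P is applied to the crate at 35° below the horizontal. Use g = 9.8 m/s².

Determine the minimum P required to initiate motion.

P ≈ 276 N

N = m g + P sin α (the push presses the crate into the horizontal floor).
At impending slip, P cos α = μ_s N = μ_s (m g + P sin α).
Solving: P (cos α − μ_s sin α) = μ_s m g → P = 0.23×823/(cos 35° − 0.23 sin 35°) = 189/0.6872 = 276 N.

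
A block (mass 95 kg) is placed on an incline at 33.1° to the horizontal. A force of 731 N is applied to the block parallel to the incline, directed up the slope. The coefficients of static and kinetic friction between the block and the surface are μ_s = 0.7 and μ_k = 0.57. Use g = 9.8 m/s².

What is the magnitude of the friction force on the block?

f ≈ 223 N (down the incline)

Perpendicular to the surface, N = m g cos θ = 95·9.8·cos 33.1° = 779.9 N.
The friction needed for equilibrium is m g sin θ − P = 508.4 − 731 = -222.6 N, measured positive up-slope.
Maximum static friction available: μ_s N = 0.7 × 779.9 = 545.9 N.
Since |-222.6| ≤ 545.9 N, static friction is sufficient; f equals the required value, not μ_s N.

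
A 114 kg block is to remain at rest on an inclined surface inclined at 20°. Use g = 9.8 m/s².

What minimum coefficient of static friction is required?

At the slip threshold m g sin θ = μ_s m g cos θ, so μ_s,min = tan θ.
μ_s,min = tan 20° = 0.364.

μ_s,min ≈ 0.364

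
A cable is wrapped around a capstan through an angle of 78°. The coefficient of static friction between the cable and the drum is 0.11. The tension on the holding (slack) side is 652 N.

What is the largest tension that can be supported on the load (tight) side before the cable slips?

T_max ≈ 757 N

At impending slip the capstan equation gives T₂/T₁ = e^{μβ} with β in radians.
β = 78° × π/180 = 1.361 rad.
e^{μβ} = e^{0.11×1.361} = 1.162.
T₂ = T₁ · e^{μβ} = 652 × 1.162 = 757 N.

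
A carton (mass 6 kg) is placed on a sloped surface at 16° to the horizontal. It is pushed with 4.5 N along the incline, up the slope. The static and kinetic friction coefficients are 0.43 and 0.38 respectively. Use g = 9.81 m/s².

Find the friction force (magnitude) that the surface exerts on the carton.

f ≈ 11.7 N (up the incline)

The normal reaction is N = m g cos θ = 56.58 N.
For equilibrium along the incline the friction force must supply f = m g sin θ − P = 16.22 − 4.5 = 11.72 N (positive meaning up-slope).
The static-friction ceiling is μ_s N = 0.43 × 56.58 = 24.33 N.
Since |11.72| ≤ 24.33 N, the carton remains in static equilibrium and friction takes exactly the required value.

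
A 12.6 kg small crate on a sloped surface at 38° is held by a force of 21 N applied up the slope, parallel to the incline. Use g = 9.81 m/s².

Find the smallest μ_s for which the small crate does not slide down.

N = m g cos θ = 97.4 N.
Friction must make up the shortfall along the incline: f = m g sin θ − P = 76.1 − 21 = 55.1 N.
At the threshold f = μ_s N, so μ_s,min = 55.1/97.4 = 0.566.

μ_s,min ≈ 0.566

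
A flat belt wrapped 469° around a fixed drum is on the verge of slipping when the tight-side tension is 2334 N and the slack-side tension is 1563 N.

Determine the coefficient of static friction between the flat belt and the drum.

μ ≈ 0.049

T₂/T₁ = e^{μβ} → μ = ln(T₂/T₁)/β.
β = 469° = 8.186 rad.
μ = ln(2334/1563)/8.186 = ln(1.493)/8.186 = 0.049.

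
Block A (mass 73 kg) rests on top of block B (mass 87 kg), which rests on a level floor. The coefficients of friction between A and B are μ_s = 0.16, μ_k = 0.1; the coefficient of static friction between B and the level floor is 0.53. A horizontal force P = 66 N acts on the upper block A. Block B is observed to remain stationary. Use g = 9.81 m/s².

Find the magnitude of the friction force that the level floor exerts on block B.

f ≈ 66 N

Between the blocks, N₁ = m_A g = 716.1 N.
Maximum static friction on A from B: μ_s N₁ = 0.16×716.1 = 114.6 N.
P = 66 N is within that limit, so A and B move together (both at rest); the A–B friction is simply f₁ = P = 66 N.
By Newton's third law B feels 66 N forward from A. With B stationary, the floor's static friction on B balances it: f₂ = 66 N (well within μ_s(m_A+m_B)g = 831.9 N).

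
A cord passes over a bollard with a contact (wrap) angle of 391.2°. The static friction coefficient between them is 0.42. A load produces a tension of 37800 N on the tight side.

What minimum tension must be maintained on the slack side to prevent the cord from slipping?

T_min ≈ 2150 N

Capstan equation at impending slip: T_tight/T_slack = e^{μβ}.
β = 391.2° = 6.828 rad; e^{μβ} = e^{0.42×6.828} = 17.6.
T_slack = T_tight / e^{μβ} = 37800 / 17.6 = 2150 N.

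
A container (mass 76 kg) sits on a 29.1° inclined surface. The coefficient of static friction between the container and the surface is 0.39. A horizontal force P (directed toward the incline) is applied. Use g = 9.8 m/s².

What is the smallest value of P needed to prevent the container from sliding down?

P_min ≈ 102 N

The container tends to slide down (tan θ > μ_s), so at the point of impending slip friction acts up-slope at its limit: f = μ_s N.
Perpendicular to the incline: N = m g cos θ + P sin θ.
Along the incline: P cos θ + μ_s N = m g sin θ, i.e. P cos θ + μ_s (m g cos θ + P sin θ) = m g sin θ.
Solving, P (cos θ + μ_s sin θ) = m g (sin θ − μ_s cos θ), so P = 745×0.1456/1.063 = 102 N.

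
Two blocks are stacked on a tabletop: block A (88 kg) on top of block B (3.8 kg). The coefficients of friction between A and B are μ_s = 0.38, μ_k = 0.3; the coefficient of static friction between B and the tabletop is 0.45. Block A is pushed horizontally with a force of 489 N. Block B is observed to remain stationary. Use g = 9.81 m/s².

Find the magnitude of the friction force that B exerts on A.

f ≈ 259 N

The normal force B exerts on A is simply A's weight, N₁ = 863.3 N.
Maximum static friction on A from B: μ_s N₁ = 0.38×863.3 = 328 N.
Since P = 489 N > 328 N, A slides on B; the A–B friction is kinetic: f₁ = μ_k N₁ = 0.3×863.3 = 259 N.
By Newton's third law B feels 259 N forward from A. With B stationary, the floor's static friction on B balances it: f₂ = 259 N (well within μ_s(m_A+m_B)g = 405.3 N).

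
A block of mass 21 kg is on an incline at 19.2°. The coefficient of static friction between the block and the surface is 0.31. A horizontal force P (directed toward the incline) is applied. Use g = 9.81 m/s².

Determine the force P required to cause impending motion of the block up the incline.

P ≈ 152 N

At impending motion up the slope, friction acts down-slope at its limit: f = μ_s N.
Perpendicular to the incline: N = m g cos θ + P sin θ.
Along the incline: P cos θ = m g sin θ + μ_s N = m g sin θ + μ_s (m g cos θ + P sin θ).
Solving, P (cos θ − μ_s sin θ) = m g (sin θ + μ_s cos θ), so P = 21×9.81×(sin 19.2° + 0.31 cos 19.2°)/(cos 19.2° − 0.31 sin 19.2°) = 206×0.6216/0.8424 = 152 N.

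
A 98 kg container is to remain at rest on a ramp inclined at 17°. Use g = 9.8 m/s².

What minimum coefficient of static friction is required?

μ_s,min ≈ 0.306

At the slip threshold m g sin θ = μ_s m g cos θ, so μ_s,min = tan θ.
μ_s,min = tan 17° = 0.306.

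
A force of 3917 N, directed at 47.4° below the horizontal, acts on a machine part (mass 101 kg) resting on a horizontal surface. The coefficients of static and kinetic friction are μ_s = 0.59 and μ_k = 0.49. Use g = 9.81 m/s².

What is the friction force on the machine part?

Vertical equilibrium gives N = m g + P sin α = 3874 N.
The horizontal driving force is P cos α = 2651 N, so equilibrium needs friction f = 2651 N.
μ_s N = 0.59 × 3874 = 2286 N.
2651 > 2286 N → the machine part slides; f = μ_k N = 0.49×3874 = 1900 N.

f ≈ 1900 N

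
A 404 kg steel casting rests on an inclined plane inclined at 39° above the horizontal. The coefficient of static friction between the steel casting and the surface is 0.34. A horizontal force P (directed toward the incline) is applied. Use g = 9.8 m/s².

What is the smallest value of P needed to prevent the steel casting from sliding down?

P_min ≈ 1460 N

The steel casting tends to slide down (tan θ > μ_s), so at the point of impending slip friction acts up-slope at its limit: f = μ_s N.
Perpendicular to the incline: N = m g cos θ + P sin θ.
Along the incline: P cos θ + μ_s N = m g sin θ, i.e. P cos θ + μ_s (m g cos θ + P sin θ) = m g sin θ.
Solving, P (cos θ + μ_s sin θ) = m g (sin θ − μ_s cos θ), so P = 3960×0.3651/0.9911 = 1460 N.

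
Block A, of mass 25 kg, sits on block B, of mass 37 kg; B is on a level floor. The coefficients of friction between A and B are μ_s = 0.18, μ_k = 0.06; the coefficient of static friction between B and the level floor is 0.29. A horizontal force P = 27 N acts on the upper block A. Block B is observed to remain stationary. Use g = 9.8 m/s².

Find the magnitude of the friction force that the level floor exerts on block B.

f ≈ 27 N

The normal force B exerts on A is simply A's weight, N₁ = 245 N.
Maximum static friction on A from B: μ_s N₁ = 0.18×245 = 44.1 N.
P = 27 N is within that limit, so A and B move together (both at rest); the A–B friction is simply f₁ = P = 27 N.
B experiences an equal 27 N forward from A (third law). B is in equilibrium, so the floor supplies f₂ = 27 N of static friction (limit μ_s(m_A+m_B)g = 176.2 N, not exceeded).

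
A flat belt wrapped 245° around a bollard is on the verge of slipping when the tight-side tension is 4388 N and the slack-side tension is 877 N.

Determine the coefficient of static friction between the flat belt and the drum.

T₂/T₁ = e^{μβ} → μ = ln(T₂/T₁)/β.
β = 245° = 4.276 rad.
μ = ln(4388/877)/4.276 = ln(5.003)/4.276 = 0.377.

μ ≈ 0.377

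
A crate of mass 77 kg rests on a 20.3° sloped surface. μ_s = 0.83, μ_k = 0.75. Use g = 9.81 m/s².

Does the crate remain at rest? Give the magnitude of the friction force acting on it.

f ≈ 262 N

N = m g cos θ = 708 N.
Down-slope weight component: m g sin θ = 262 N.
μ_s N = 588 N.
262 ≤ 588 N, so it stays put; friction = 262 N.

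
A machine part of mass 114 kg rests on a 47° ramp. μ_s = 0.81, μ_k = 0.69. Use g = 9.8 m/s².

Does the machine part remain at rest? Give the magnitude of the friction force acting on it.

N = m g cos θ = 762 N.
Down-slope weight component: m g sin θ = 817 N.
μ_s N = 617 N.
817 > 617 N, so it slides; kinetic friction f = μ_k N = 0.69×762 = 526 N.

f ≈ 526 N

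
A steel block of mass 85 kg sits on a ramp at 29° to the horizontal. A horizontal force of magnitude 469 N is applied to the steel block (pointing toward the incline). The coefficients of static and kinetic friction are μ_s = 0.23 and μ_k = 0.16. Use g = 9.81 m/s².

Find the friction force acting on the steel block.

f ≈ 5.94 N (down the incline)

Normal direction: N = m g cos θ + P sin θ = 956.7 N.
Parallel to the incline: P cos θ − m g sin θ = 410.2 − 404.3 = 5.938 N; the friction needed to balance this is 5.938 N acting down the slope.
Maximum static friction: μ_s N = 0.23 × 956.7 = 220 N.
Since 5.938 N is within the 220 N limit, the steel block stays put and friction is exactly 5.94 N.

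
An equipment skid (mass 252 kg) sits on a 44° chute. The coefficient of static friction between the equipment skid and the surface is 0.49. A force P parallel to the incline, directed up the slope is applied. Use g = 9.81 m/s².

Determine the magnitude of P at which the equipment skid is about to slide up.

At impending motion up the slope, friction acts down-slope at its limit: f = μ_s N.
P is parallel to the surface, so N = m g cos θ = 1780 N.
Along the incline: P = m g sin θ + μ_s N = 1720 + 0.49×1780 = 2590 N.

P ≈ 2590 N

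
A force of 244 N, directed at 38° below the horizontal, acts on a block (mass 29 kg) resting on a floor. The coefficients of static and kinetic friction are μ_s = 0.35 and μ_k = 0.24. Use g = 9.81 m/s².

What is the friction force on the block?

The vertical component of P adds to the normal force: N = m g + P sin α = 284.5 + 150.2 = 434.7 N.
The horizontal driving force is P cos α = 192.3 N, so equilibrium needs friction f = 192.3 N.
The static-friction limit is μ_s N = 152.1 N.
192.3 > 152.1 N → the block slides; f = μ_k N = 0.24×434.7 = 104 N.

f ≈ 104 N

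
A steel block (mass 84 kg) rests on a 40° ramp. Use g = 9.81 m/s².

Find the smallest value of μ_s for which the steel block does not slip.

μ_s,min ≈ 0.839

At the slip threshold m g sin θ = μ_s m g cos θ, so μ_s,min = tan θ.
μ_s,min = tan 40° = 0.839.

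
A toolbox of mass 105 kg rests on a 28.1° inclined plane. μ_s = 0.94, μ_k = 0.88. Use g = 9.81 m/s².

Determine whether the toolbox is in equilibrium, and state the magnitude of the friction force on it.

N = m g cos θ = 909 N.
Down-slope weight component: m g sin θ = 485 N.
μ_s N = 854 N.
485 ≤ 854 N, so it stays put; friction = 485 N.

f ≈ 485 N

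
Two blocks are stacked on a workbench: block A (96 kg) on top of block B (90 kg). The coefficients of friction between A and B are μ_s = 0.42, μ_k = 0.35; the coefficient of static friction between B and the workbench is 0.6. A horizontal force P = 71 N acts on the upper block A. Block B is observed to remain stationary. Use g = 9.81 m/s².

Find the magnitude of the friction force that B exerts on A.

Normal force at the A–B interface: N₁ = m_A g = 941.8 N.
Maximum static friction on A from B: μ_s N₁ = 0.42×941.8 = 395.5 N.
Since P = 71 N ≤ 395.5 N, A does not slip on B; friction on A equals P = 71 N.
By Newton's third law B feels 71 N forward from A. With B stationary, the floor's static friction on B balances it: f₂ = 71 N (well within μ_s(m_A+m_B)g = 1095 N).

f ≈ 71 N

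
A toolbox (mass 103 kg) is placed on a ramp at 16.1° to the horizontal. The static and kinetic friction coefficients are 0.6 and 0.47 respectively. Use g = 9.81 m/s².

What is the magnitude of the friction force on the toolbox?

f ≈ 280 N (up the incline)

Perpendicular to the surface, N = m g cos θ = 103·9.81·cos 16.1° = 970.8 N.
For equilibrium along the incline, friction must balance the weight component: f = m g sin θ = 280.2 N up the slope.
The static-friction ceiling is μ_s N = 0.6 × 970.8 = 582.5 N.
Since |280.2| ≤ 582.5 N, static friction is sufficient; f equals the required value, not μ_s N.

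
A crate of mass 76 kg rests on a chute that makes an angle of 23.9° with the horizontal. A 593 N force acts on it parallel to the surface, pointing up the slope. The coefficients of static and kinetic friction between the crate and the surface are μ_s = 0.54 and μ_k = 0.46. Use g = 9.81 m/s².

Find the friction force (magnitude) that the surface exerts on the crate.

Normal force: N = m g cos θ = 76 × 9.81 × cos 23.9° = 681.6 N.
The friction needed for equilibrium is m g sin θ − P = 302.1 − 593 = -290.9 N, measured positive up-slope.
Maximum static friction available: μ_s N = 0.54 × 681.6 = 368.1 N.
Since |-290.9| ≤ 368.1 N, no slip — friction simply equals what equilibrium demands.

f ≈ 291 N (down the incline)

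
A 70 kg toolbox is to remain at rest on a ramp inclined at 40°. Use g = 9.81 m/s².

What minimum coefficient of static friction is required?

μ_s,min ≈ 0.839

At the slip threshold m g sin θ = μ_s m g cos θ, so μ_s,min = tan θ.
μ_s,min = tan 40° = 0.839.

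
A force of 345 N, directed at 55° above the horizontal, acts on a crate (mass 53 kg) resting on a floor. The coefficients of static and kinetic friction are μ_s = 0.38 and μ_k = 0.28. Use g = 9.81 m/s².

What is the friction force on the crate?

N = m g − P sin α = 519.9 − 345×sin 55° = 237.3 N.
For equilibrium, f = P cos α = 345×cos 55° = 197.9 N.
μ_s N = 0.38 × 237.3 = 90.18 N.
The required friction exceeds μ_s N, so the crate moves and f = μ_k N = 66.5 N.

f ≈ 66.5 N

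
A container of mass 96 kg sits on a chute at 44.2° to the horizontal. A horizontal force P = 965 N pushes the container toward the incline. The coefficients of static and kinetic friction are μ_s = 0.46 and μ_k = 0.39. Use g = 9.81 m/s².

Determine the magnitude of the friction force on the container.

Resolve perpendicular to the incline: N = m g cos θ + P sin θ = 96×9.81×cos 44.2° + 965×sin 44.2° = 1348 N.
Along the incline, the net driving force (taking up-slope positive) is P cos θ − m g sin θ = 691.8 − 656.6 = 35.26 N, so equilibrium requires friction f = -35.26 N (down-slope).
The limit of static friction is μ_s N = 620 N.
|f_req| = 35.26 ≤ 620 N → the container is in equilibrium; friction equals the required value.

f ≈ 35.3 N (down the incline)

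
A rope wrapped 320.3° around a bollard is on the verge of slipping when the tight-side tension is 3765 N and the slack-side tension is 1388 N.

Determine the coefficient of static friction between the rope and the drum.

μ ≈ 0.179

T₂/T₁ = e^{μβ} → μ = ln(T₂/T₁)/β.
β = 320.3° = 5.59 rad.
μ = ln(3765/1388)/5.59 = ln(2.713)/5.59 = 0.179.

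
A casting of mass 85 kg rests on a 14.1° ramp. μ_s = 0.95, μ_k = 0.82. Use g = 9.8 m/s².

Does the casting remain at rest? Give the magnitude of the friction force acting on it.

N = m g cos θ = 808 N.
Down-slope weight component: m g sin θ = 203 N.
μ_s N = 768 N.
203 ≤ 768 N, so it stays put; friction = 203 N.

f ≈ 203 N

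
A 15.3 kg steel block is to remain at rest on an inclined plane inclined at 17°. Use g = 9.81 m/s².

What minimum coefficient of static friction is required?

μ_s,min ≈ 0.306

At the slip threshold m g sin θ = μ_s m g cos θ, so μ_s,min = tan θ.
μ_s,min = tan 17° = 0.306.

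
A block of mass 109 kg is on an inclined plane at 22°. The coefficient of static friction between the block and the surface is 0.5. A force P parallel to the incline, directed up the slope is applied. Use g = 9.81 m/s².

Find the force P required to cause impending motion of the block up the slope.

P ≈ 896 N

At impending motion up the slope, friction acts down-slope at its limit: f = μ_s N.
P is parallel to the surface, so N = m g cos θ = 991 N.
Along the incline: P = m g sin θ + μ_s N = 401 + 0.5×991 = 896 N.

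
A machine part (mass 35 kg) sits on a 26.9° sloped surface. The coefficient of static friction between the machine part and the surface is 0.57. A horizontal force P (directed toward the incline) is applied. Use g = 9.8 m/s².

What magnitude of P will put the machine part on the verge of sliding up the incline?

P ≈ 520 N

At impending motion up the slope, friction acts down-slope at its limit: f = μ_s N.
Perpendicular to the incline: N = m g cos θ + P sin θ.
Along the incline: P cos θ = m g sin θ + μ_s N = m g sin θ + μ_s (m g cos θ + P sin θ).
Solving, P (cos θ − μ_s sin θ) = m g (sin θ + μ_s cos θ), so P = 35×9.8×(sin 26.9° + 0.57 cos 26.9°)/(cos 26.9° − 0.57 sin 26.9°) = 343×0.9608/0.6339 = 520 N.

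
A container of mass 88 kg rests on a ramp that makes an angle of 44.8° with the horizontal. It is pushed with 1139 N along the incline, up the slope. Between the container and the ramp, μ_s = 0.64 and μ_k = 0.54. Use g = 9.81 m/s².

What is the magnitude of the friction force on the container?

The normal reaction is N = m g cos θ = 612.6 N.
For equilibrium along the incline the friction force must supply f = m g sin θ − P = 608.3 − 1139 = -530.7 N (positive meaning up-slope).
Maximum static friction available: μ_s N = 0.64 × 612.6 = 392 N.
|-530.7| exceeds 392 N, so the container slips up-slope; friction is kinetic, f = μ_k N = 0.54×612.6 = 331 N.

f ≈ 331 N (down the incline)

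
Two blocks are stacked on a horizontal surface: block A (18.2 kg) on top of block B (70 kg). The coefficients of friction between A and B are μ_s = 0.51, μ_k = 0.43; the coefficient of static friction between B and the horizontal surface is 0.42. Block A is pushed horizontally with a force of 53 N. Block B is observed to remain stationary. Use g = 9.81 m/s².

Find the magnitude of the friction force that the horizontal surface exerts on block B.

f ≈ 53 N

Normal force at the A–B interface: N₁ = m_A g = 178.5 N.
Maximum static friction on A from B: μ_s N₁ = 0.51×178.5 = 91.06 N.
Since P = 53 N ≤ 91.06 N, A does not slip on B; friction on A equals P = 53 N.
By Newton's third law B feels 53 N forward from A. With B stationary, the floor's static friction on B balances it: f₂ = 53 N (well within μ_s(m_A+m_B)g = 363.4 N).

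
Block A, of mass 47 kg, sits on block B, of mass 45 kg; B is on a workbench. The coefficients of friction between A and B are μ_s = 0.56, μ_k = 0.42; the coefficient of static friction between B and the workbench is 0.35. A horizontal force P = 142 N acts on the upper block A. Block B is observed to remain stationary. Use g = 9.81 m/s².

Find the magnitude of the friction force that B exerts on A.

The normal force B exerts on A is simply A's weight, N₁ = 461.1 N.
So the A–B interface can sustain at most μ_s N₁ = 258.2 N of static friction.
P = 142 N is within that limit, so A and B move together (both at rest); the A–B friction is simply f₁ = P = 142 N.
B experiences an equal 142 N forward from A (third law). B is in equilibrium, so the floor supplies f₂ = 142 N of static friction (limit μ_s(m_A+m_B)g = 315.9 N, not exceeded).

f ≈ 142 N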